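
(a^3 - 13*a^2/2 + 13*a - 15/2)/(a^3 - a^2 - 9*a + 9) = (a - 5/2)/(a + 3)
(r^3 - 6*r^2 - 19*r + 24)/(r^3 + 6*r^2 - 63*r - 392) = (r^2 + 2*r - 3)/(r^2 + 14*r + 49)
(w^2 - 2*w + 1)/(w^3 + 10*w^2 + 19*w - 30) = (w - 1)/(w^2 + 11*w + 30)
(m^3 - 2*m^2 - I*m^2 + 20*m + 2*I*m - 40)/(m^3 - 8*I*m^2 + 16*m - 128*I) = (m^2 - m*(2 + 5*I) + 10*I)/(m^2 - 12*I*m - 32)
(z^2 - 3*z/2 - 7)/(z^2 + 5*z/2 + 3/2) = (2*z^2 - 3*z - 14)/(2*z^2 + 5*z + 3)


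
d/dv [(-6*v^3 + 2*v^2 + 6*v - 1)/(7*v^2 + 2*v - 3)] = 2*(-21*v^4 - 12*v^3 + 8*v^2 + v - 8)/(49*v^4 + 28*v^3 - 38*v^2 - 12*v + 9)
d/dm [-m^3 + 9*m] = 9 - 3*m^2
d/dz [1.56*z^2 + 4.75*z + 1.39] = 3.12*z + 4.75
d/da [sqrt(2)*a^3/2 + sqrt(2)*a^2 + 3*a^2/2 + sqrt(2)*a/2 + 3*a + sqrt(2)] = 3*sqrt(2)*a^2/2 + 2*sqrt(2)*a + 3*a + sqrt(2)/2 + 3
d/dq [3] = 0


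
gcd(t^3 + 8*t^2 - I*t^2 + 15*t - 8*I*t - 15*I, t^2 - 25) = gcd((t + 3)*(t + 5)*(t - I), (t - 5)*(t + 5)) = t + 5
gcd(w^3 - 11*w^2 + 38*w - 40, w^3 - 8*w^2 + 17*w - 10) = w^2 - 7*w + 10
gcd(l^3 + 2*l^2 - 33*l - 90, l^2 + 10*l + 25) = l + 5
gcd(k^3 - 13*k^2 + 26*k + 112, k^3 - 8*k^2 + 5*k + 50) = k + 2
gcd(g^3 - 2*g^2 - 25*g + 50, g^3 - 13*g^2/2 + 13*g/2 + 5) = g^2 - 7*g + 10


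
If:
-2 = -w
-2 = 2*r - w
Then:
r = 0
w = 2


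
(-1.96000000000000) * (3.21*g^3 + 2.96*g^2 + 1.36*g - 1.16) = -6.2916*g^3 - 5.8016*g^2 - 2.6656*g + 2.2736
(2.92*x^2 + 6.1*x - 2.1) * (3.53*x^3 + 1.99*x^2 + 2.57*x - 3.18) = 10.3076*x^5 + 27.3438*x^4 + 12.2304*x^3 + 2.2124*x^2 - 24.795*x + 6.678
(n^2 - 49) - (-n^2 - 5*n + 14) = 2*n^2 + 5*n - 63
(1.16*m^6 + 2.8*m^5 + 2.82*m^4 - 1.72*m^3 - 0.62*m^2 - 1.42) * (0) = 0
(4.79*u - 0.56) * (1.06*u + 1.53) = 5.0774*u^2 + 6.7351*u - 0.8568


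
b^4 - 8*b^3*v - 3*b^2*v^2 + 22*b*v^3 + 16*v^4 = (b - 8*v)*(b - 2*v)*(b + v)^2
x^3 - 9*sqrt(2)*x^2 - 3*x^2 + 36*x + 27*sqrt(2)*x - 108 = (x - 3)*(x - 6*sqrt(2))*(x - 3*sqrt(2))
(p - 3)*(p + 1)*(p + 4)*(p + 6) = p^4 + 8*p^3 + p^2 - 78*p - 72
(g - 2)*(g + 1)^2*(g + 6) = g^4 + 6*g^3 - 3*g^2 - 20*g - 12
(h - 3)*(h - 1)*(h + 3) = h^3 - h^2 - 9*h + 9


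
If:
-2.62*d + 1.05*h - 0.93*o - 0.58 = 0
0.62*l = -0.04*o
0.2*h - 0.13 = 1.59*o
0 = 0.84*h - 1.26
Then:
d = 0.34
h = 1.50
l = -0.01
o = 0.11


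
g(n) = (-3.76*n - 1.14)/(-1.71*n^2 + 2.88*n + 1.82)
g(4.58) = 0.88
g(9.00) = 0.32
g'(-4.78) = -0.05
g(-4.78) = -0.33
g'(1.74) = -10.90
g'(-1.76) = -0.23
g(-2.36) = -0.53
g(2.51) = 6.13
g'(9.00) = -0.05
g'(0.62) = -0.97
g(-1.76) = -0.64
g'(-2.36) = -0.14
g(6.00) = 0.56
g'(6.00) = -0.14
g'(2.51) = -18.11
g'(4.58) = -0.36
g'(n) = (-3.76*n - 1.14)*(3.42*n - 2.88)/(-1.71*n^2 + 2.88*n + 1.82)^2 - 3.76/(-1.71*n^2 + 2.88*n + 1.82) = (6.4296*n^2 - 10.8288*n - (3.42*n - 2.88)*(3.76*n + 1.14) - 6.8432)/(-1.71*n^2 + 2.88*n + 1.82)^2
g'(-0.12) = -1.52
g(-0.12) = -0.48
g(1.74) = -4.64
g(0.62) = -1.18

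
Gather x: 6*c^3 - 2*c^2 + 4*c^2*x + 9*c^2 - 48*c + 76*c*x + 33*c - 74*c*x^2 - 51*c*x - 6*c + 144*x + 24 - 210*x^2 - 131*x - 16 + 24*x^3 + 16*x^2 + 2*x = 6*c^3 + 7*c^2 - 21*c + 24*x^3 + x^2*(-74*c - 194) + x*(4*c^2 + 25*c + 15) + 8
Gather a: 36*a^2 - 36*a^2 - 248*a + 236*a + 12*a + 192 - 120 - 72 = 0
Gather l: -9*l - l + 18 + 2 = 20 - 10*l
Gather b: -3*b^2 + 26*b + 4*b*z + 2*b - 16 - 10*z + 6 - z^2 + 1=-3*b^2 + b*(4*z + 28) - z^2 - 10*z - 9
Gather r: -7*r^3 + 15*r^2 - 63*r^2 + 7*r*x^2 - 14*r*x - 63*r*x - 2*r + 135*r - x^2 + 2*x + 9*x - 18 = -7*r^3 - 48*r^2 + r*(7*x^2 - 77*x + 133) - x^2 + 11*x - 18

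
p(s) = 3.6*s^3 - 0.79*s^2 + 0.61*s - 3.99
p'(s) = 10.8*s^2 - 1.58*s + 0.61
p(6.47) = 941.91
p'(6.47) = 442.49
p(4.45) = 300.32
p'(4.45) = 207.45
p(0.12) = -3.92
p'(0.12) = 0.58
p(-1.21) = -12.26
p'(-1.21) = 18.33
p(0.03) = -3.97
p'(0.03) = 0.57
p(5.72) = 647.39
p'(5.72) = 344.93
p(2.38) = 41.52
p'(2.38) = 58.03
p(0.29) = -3.79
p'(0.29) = 1.06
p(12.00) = 6110.37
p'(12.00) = 1536.85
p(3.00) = 87.93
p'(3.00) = 93.07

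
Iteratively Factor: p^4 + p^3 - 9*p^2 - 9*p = (p + 3)*(p^3 - 2*p^2 - 3*p) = (p - 3)*(p + 3)*(p^2 + p) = p*(p - 3)*(p + 3)*(p + 1)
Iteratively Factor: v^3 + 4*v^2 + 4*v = (v + 2)*(v^2 + 2*v) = (v + 2)^2*(v)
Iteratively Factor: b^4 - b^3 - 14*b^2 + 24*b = (b + 4)*(b^3 - 5*b^2 + 6*b) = (b - 3)*(b + 4)*(b^2 - 2*b) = (b - 3)*(b - 2)*(b + 4)*(b)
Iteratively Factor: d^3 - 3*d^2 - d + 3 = (d + 1)*(d^2 - 4*d + 3) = (d - 3)*(d + 1)*(d - 1)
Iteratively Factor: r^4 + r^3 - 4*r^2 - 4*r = (r + 1)*(r^3 - 4*r) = (r - 2)*(r + 1)*(r^2 + 2*r) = r*(r - 2)*(r + 1)*(r + 2)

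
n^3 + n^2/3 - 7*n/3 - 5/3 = (n - 5/3)*(n + 1)^2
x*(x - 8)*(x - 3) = x^3 - 11*x^2 + 24*x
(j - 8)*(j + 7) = j^2 - j - 56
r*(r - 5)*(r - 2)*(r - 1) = r^4 - 8*r^3 + 17*r^2 - 10*r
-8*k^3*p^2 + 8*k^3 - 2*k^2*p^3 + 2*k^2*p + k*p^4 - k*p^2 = (-4*k + p)*(2*k + p)*(p - 1)*(k*p + k)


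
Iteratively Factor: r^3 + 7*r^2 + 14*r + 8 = (r + 2)*(r^2 + 5*r + 4) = (r + 2)*(r + 4)*(r + 1)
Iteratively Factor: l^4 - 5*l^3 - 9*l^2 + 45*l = (l)*(l^3 - 5*l^2 - 9*l + 45) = l*(l + 3)*(l^2 - 8*l + 15) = l*(l - 5)*(l + 3)*(l - 3)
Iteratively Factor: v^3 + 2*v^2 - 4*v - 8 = (v - 2)*(v^2 + 4*v + 4) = (v - 2)*(v + 2)*(v + 2)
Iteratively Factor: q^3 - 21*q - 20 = (q + 4)*(q^2 - 4*q - 5) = (q + 1)*(q + 4)*(q - 5)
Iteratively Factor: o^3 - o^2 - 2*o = (o + 1)*(o^2 - 2*o) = (o - 2)*(o + 1)*(o)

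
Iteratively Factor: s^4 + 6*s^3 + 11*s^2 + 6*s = (s + 1)*(s^3 + 5*s^2 + 6*s) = (s + 1)*(s + 3)*(s^2 + 2*s) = (s + 1)*(s + 2)*(s + 3)*(s)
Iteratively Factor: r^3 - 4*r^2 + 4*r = (r - 2)*(r^2 - 2*r) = (r - 2)^2*(r)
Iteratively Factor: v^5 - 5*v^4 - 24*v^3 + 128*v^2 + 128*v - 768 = (v - 4)*(v^4 - v^3 - 28*v^2 + 16*v + 192) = (v - 4)*(v + 3)*(v^3 - 4*v^2 - 16*v + 64) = (v - 4)^2*(v + 3)*(v^2 - 16) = (v - 4)^2*(v + 3)*(v + 4)*(v - 4)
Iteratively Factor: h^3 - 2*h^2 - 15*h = (h)*(h^2 - 2*h - 15) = h*(h + 3)*(h - 5)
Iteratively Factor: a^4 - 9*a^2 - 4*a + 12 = (a - 1)*(a^3 + a^2 - 8*a - 12) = (a - 1)*(a + 2)*(a^2 - a - 6) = (a - 3)*(a - 1)*(a + 2)*(a + 2)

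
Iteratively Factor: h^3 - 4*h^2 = (h)*(h^2 - 4*h) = h^2*(h - 4)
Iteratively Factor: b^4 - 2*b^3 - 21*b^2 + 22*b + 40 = (b - 2)*(b^3 - 21*b - 20) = (b - 2)*(b + 4)*(b^2 - 4*b - 5) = (b - 5)*(b - 2)*(b + 4)*(b + 1)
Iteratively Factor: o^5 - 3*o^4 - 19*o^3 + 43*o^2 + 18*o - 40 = (o + 4)*(o^4 - 7*o^3 + 9*o^2 + 7*o - 10) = (o + 1)*(o + 4)*(o^3 - 8*o^2 + 17*o - 10) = (o - 5)*(o + 1)*(o + 4)*(o^2 - 3*o + 2) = (o - 5)*(o - 2)*(o + 1)*(o + 4)*(o - 1)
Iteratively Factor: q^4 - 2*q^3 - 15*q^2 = (q + 3)*(q^3 - 5*q^2) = q*(q + 3)*(q^2 - 5*q) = q^2*(q + 3)*(q - 5)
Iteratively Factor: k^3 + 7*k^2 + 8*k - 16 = (k - 1)*(k^2 + 8*k + 16) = (k - 1)*(k + 4)*(k + 4)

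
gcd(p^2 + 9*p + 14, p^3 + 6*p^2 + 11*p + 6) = p + 2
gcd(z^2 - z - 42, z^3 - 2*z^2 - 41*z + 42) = z^2 - z - 42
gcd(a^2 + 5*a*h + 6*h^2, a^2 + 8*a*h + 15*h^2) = a + 3*h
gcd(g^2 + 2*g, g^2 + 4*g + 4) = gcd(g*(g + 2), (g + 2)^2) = g + 2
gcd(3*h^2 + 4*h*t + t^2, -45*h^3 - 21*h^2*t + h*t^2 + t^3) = 3*h + t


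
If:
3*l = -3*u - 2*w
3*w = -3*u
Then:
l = w/3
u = -w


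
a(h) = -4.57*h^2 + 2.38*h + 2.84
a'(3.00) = -25.04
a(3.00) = -31.15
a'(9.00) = -79.88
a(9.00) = -345.91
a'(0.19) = 0.64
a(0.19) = 3.13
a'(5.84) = -51.00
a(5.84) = -139.12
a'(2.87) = -23.85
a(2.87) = -27.97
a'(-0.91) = 10.70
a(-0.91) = -3.11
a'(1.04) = -7.13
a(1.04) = 0.37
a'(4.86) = -42.04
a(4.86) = -93.53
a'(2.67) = -22.02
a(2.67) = -23.38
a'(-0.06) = 2.93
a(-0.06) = 2.68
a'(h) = 2.38 - 9.14*h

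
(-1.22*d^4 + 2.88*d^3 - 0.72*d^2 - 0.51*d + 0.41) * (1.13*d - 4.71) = -1.3786*d^5 + 9.0006*d^4 - 14.3784*d^3 + 2.8149*d^2 + 2.8654*d - 1.9311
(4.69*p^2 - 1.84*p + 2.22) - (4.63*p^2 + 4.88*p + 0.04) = 0.0600000000000005*p^2 - 6.72*p + 2.18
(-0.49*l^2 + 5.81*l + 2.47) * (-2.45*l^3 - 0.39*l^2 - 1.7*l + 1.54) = 1.2005*l^5 - 14.0434*l^4 - 7.4844*l^3 - 11.5949*l^2 + 4.7484*l + 3.8038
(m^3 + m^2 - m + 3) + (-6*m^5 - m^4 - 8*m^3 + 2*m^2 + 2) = -6*m^5 - m^4 - 7*m^3 + 3*m^2 - m + 5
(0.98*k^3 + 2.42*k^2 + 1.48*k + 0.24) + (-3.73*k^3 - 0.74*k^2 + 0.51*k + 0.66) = -2.75*k^3 + 1.68*k^2 + 1.99*k + 0.9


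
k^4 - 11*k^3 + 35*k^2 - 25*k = k*(k - 5)^2*(k - 1)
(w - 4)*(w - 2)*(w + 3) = w^3 - 3*w^2 - 10*w + 24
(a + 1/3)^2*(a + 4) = a^3 + 14*a^2/3 + 25*a/9 + 4/9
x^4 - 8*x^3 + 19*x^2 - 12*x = x*(x - 4)*(x - 3)*(x - 1)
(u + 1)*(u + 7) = u^2 + 8*u + 7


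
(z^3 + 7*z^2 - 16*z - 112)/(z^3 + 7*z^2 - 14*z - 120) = (z^2 + 11*z + 28)/(z^2 + 11*z + 30)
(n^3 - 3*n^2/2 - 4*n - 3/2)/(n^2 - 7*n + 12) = (2*n^2 + 3*n + 1)/(2*(n - 4))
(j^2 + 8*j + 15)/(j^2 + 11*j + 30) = (j + 3)/(j + 6)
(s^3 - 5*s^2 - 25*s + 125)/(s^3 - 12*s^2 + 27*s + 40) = (s^2 - 25)/(s^2 - 7*s - 8)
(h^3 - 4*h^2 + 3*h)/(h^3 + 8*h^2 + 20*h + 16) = h*(h^2 - 4*h + 3)/(h^3 + 8*h^2 + 20*h + 16)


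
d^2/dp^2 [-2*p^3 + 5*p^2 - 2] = 10 - 12*p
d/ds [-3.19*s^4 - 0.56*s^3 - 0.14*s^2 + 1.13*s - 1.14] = -12.76*s^3 - 1.68*s^2 - 0.28*s + 1.13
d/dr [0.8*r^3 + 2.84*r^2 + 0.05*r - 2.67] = 2.4*r^2 + 5.68*r + 0.05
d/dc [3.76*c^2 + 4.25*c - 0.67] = 7.52*c + 4.25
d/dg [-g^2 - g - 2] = -2*g - 1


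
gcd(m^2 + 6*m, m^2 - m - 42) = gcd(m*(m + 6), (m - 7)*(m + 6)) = m + 6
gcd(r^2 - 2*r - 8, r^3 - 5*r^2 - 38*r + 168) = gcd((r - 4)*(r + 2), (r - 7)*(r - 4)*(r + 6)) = r - 4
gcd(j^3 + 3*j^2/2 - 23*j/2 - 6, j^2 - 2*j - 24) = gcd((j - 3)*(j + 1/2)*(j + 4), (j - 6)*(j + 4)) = j + 4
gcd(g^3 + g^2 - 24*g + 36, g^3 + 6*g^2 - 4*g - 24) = g^2 + 4*g - 12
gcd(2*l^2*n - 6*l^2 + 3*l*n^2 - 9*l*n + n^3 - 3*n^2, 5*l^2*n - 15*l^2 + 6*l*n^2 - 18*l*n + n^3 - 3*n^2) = l*n - 3*l + n^2 - 3*n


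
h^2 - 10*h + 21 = (h - 7)*(h - 3)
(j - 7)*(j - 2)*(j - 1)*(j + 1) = j^4 - 9*j^3 + 13*j^2 + 9*j - 14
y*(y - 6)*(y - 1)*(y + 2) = y^4 - 5*y^3 - 8*y^2 + 12*y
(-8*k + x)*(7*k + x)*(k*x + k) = -56*k^3*x - 56*k^3 - k^2*x^2 - k^2*x + k*x^3 + k*x^2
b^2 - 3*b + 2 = (b - 2)*(b - 1)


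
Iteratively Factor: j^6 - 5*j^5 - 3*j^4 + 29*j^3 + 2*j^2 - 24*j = (j)*(j^5 - 5*j^4 - 3*j^3 + 29*j^2 + 2*j - 24) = j*(j - 3)*(j^4 - 2*j^3 - 9*j^2 + 2*j + 8) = j*(j - 3)*(j + 2)*(j^3 - 4*j^2 - j + 4) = j*(j - 3)*(j - 1)*(j + 2)*(j^2 - 3*j - 4) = j*(j - 4)*(j - 3)*(j - 1)*(j + 2)*(j + 1)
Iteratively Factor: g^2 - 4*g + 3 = (g - 3)*(g - 1)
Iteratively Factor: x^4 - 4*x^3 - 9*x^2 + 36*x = (x - 4)*(x^3 - 9*x) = x*(x - 4)*(x^2 - 9) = x*(x - 4)*(x - 3)*(x + 3)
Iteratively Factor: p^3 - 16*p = (p)*(p^2 - 16) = p*(p + 4)*(p - 4)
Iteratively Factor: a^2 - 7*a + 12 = (a - 3)*(a - 4)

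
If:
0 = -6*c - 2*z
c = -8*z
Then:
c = 0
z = 0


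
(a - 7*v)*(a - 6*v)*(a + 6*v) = a^3 - 7*a^2*v - 36*a*v^2 + 252*v^3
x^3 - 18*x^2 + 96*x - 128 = (x - 8)^2*(x - 2)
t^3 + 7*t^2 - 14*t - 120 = (t - 4)*(t + 5)*(t + 6)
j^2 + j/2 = j*(j + 1/2)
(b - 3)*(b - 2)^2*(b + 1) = b^4 - 6*b^3 + 9*b^2 + 4*b - 12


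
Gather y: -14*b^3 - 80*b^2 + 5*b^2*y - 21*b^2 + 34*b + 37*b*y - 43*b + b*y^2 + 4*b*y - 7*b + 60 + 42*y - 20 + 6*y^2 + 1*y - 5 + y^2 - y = -14*b^3 - 101*b^2 - 16*b + y^2*(b + 7) + y*(5*b^2 + 41*b + 42) + 35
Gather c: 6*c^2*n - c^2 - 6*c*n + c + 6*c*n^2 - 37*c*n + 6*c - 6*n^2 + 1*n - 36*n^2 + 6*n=c^2*(6*n - 1) + c*(6*n^2 - 43*n + 7) - 42*n^2 + 7*n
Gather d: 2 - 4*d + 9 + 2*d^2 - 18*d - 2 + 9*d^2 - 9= 11*d^2 - 22*d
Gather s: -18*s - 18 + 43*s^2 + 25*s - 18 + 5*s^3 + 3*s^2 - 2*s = 5*s^3 + 46*s^2 + 5*s - 36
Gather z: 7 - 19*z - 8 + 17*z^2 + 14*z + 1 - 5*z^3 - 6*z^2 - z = -5*z^3 + 11*z^2 - 6*z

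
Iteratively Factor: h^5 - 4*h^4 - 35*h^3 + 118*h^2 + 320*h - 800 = (h - 5)*(h^4 + h^3 - 30*h^2 - 32*h + 160) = (h - 5)^2*(h^3 + 6*h^2 - 32) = (h - 5)^2*(h - 2)*(h^2 + 8*h + 16) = (h - 5)^2*(h - 2)*(h + 4)*(h + 4)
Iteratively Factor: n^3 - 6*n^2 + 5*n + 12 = (n - 4)*(n^2 - 2*n - 3) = (n - 4)*(n + 1)*(n - 3)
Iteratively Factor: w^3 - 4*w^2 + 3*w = (w - 3)*(w^2 - w) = w*(w - 3)*(w - 1)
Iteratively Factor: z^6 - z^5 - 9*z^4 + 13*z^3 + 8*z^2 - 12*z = (z + 3)*(z^5 - 4*z^4 + 3*z^3 + 4*z^2 - 4*z) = (z - 1)*(z + 3)*(z^4 - 3*z^3 + 4*z) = (z - 1)*(z + 1)*(z + 3)*(z^3 - 4*z^2 + 4*z) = z*(z - 1)*(z + 1)*(z + 3)*(z^2 - 4*z + 4) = z*(z - 2)*(z - 1)*(z + 1)*(z + 3)*(z - 2)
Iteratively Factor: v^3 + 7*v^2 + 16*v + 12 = (v + 3)*(v^2 + 4*v + 4) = (v + 2)*(v + 3)*(v + 2)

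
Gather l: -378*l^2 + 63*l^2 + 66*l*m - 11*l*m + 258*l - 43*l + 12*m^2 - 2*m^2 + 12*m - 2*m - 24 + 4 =-315*l^2 + l*(55*m + 215) + 10*m^2 + 10*m - 20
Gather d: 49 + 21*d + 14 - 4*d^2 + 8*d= -4*d^2 + 29*d + 63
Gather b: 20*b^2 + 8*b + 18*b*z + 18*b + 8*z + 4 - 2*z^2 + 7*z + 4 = 20*b^2 + b*(18*z + 26) - 2*z^2 + 15*z + 8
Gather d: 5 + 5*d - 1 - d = 4*d + 4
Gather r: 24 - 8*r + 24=48 - 8*r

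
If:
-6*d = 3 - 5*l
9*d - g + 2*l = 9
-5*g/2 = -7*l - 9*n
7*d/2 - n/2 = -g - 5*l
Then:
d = 209/1187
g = -6876/1187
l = 963/1187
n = -2659/1187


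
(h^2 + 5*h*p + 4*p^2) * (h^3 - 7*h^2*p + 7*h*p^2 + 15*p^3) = h^5 - 2*h^4*p - 24*h^3*p^2 + 22*h^2*p^3 + 103*h*p^4 + 60*p^5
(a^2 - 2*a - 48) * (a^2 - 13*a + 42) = a^4 - 15*a^3 + 20*a^2 + 540*a - 2016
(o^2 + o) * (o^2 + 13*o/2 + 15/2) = o^4 + 15*o^3/2 + 14*o^2 + 15*o/2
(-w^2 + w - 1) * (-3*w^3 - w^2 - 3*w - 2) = 3*w^5 - 2*w^4 + 5*w^3 + w + 2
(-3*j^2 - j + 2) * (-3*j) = 9*j^3 + 3*j^2 - 6*j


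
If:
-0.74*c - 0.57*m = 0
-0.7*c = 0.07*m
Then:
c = 0.00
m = 0.00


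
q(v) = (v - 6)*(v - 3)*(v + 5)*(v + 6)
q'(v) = (v - 6)*(v - 3)*(v + 5) + (v - 6)*(v - 3)*(v + 6) + (v - 6)*(v + 5)*(v + 6) + (v - 3)*(v + 5)*(v + 6) = 4*v^3 + 6*v^2 - 102*v - 72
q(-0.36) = 559.23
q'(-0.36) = -34.69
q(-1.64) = 519.32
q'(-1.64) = 93.77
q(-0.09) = 546.07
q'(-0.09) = -62.77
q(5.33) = -182.71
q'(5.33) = 160.47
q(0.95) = 428.10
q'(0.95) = -160.06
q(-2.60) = 392.99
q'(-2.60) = 163.46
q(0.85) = 443.70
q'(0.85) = -151.91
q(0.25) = 518.85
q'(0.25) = -97.06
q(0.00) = 540.00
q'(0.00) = -72.00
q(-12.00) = 11340.00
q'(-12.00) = -4896.00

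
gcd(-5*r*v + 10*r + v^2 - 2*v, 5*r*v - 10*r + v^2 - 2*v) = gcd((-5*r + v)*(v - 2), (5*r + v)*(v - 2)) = v - 2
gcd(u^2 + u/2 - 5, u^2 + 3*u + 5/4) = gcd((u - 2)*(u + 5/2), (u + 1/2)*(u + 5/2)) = u + 5/2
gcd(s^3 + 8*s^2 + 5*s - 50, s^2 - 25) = s + 5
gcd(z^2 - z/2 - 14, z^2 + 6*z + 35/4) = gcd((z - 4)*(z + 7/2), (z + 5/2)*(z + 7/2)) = z + 7/2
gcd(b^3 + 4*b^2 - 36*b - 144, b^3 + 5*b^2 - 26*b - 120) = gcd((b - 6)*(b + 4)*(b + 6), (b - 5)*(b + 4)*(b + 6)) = b^2 + 10*b + 24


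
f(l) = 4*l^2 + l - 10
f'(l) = 8*l + 1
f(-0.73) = -8.60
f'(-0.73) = -4.84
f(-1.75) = 0.50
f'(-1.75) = -13.00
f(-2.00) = 4.00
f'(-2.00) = -15.00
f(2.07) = 9.21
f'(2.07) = 17.56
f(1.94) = 6.99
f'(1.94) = 16.52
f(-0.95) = -7.34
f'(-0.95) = -6.60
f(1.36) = -1.24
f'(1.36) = 11.88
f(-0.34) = -9.88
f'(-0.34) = -1.72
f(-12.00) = 554.00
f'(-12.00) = -95.00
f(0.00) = -10.00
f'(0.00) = 1.00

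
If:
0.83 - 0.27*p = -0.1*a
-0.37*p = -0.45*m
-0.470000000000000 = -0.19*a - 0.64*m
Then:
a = -2.98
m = 1.62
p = 1.97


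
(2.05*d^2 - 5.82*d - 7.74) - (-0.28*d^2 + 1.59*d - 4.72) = 2.33*d^2 - 7.41*d - 3.02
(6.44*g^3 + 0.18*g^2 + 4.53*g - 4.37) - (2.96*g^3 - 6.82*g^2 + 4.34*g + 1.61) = 3.48*g^3 + 7.0*g^2 + 0.19*g - 5.98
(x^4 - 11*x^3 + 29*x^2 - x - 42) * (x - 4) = x^5 - 15*x^4 + 73*x^3 - 117*x^2 - 38*x + 168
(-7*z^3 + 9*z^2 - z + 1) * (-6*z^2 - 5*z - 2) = 42*z^5 - 19*z^4 - 25*z^3 - 19*z^2 - 3*z - 2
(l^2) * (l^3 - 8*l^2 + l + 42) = l^5 - 8*l^4 + l^3 + 42*l^2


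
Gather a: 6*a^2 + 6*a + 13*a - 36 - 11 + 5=6*a^2 + 19*a - 42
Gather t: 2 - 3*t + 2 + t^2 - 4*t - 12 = t^2 - 7*t - 8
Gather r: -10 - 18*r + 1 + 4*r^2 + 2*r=4*r^2 - 16*r - 9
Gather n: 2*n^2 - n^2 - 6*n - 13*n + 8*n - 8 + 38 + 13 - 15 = n^2 - 11*n + 28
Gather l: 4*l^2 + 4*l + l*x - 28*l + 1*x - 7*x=4*l^2 + l*(x - 24) - 6*x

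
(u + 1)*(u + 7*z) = u^2 + 7*u*z + u + 7*z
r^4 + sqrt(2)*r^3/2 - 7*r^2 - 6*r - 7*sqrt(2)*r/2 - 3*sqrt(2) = (r - 3)*(r + 1)*(r + 2)*(r + sqrt(2)/2)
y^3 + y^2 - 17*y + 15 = (y - 3)*(y - 1)*(y + 5)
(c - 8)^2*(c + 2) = c^3 - 14*c^2 + 32*c + 128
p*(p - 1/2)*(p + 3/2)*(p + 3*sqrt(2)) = p^4 + p^3 + 3*sqrt(2)*p^3 - 3*p^2/4 + 3*sqrt(2)*p^2 - 9*sqrt(2)*p/4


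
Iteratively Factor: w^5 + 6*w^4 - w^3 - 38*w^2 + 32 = (w - 2)*(w^4 + 8*w^3 + 15*w^2 - 8*w - 16) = (w - 2)*(w - 1)*(w^3 + 9*w^2 + 24*w + 16) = (w - 2)*(w - 1)*(w + 1)*(w^2 + 8*w + 16) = (w - 2)*(w - 1)*(w + 1)*(w + 4)*(w + 4)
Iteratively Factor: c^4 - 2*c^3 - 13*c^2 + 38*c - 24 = (c - 1)*(c^3 - c^2 - 14*c + 24) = (c - 3)*(c - 1)*(c^2 + 2*c - 8) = (c - 3)*(c - 2)*(c - 1)*(c + 4)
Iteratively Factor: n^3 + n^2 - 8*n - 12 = (n + 2)*(n^2 - n - 6) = (n - 3)*(n + 2)*(n + 2)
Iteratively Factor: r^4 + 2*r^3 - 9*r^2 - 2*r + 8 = (r - 2)*(r^3 + 4*r^2 - r - 4) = (r - 2)*(r - 1)*(r^2 + 5*r + 4) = (r - 2)*(r - 1)*(r + 1)*(r + 4)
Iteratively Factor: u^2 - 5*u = (u - 5)*(u)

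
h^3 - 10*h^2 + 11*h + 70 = (h - 7)*(h - 5)*(h + 2)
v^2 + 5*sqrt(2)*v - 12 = (v - sqrt(2))*(v + 6*sqrt(2))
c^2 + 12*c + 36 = (c + 6)^2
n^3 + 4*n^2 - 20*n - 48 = (n - 4)*(n + 2)*(n + 6)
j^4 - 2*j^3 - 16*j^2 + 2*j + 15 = (j - 5)*(j - 1)*(j + 1)*(j + 3)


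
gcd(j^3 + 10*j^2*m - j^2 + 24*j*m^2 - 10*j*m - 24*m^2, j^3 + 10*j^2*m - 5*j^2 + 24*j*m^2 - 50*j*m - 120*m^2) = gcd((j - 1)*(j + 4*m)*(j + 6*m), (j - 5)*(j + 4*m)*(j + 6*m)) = j^2 + 10*j*m + 24*m^2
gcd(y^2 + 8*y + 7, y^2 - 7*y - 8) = y + 1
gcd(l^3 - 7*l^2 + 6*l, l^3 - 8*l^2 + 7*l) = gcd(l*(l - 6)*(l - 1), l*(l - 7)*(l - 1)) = l^2 - l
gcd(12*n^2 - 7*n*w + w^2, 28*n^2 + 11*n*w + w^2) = 1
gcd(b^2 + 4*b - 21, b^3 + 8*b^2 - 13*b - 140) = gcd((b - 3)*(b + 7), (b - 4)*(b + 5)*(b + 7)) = b + 7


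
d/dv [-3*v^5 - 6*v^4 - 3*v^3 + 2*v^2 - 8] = v*(-15*v^3 - 24*v^2 - 9*v + 4)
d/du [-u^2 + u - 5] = 1 - 2*u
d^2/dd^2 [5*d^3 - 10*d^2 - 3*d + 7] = 30*d - 20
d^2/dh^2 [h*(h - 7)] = 2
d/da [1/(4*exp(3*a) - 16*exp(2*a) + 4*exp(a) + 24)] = (-3*exp(2*a) + 8*exp(a) - 1)*exp(a)/(4*(exp(3*a) - 4*exp(2*a) + exp(a) + 6)^2)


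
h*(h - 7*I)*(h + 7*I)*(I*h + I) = I*h^4 + I*h^3 + 49*I*h^2 + 49*I*h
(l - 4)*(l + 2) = l^2 - 2*l - 8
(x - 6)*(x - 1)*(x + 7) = x^3 - 43*x + 42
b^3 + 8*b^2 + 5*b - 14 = (b - 1)*(b + 2)*(b + 7)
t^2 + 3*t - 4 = (t - 1)*(t + 4)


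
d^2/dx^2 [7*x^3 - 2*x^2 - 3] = 42*x - 4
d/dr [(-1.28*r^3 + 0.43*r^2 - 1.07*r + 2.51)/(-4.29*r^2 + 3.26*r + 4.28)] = (5.4912*r^4 - 8.3456*r^3 - 19.6237*r^2 + 25.2166*r - 12.7622)/(18.4041*r^4 - 27.9708*r^3 - 26.0948*r^2 + 27.9056*r + 18.3184)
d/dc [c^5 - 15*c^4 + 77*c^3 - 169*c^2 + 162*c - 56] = 5*c^4 - 60*c^3 + 231*c^2 - 338*c + 162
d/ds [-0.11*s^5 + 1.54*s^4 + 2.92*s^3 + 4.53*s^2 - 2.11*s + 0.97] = -0.55*s^4 + 6.16*s^3 + 8.76*s^2 + 9.06*s - 2.11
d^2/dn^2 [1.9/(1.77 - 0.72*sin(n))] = (0.98496*sin(n)^2 + 2.42136*sin(n) - 1.96992)/(0.72*sin(n) - 1.77)^3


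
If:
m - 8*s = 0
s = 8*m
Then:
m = 0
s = 0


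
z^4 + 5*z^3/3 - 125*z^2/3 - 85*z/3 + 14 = (z - 6)*(z - 1/3)*(z + 1)*(z + 7)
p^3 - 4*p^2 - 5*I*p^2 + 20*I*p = p*(p - 4)*(p - 5*I)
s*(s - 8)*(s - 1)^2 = s^4 - 10*s^3 + 17*s^2 - 8*s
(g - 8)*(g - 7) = g^2 - 15*g + 56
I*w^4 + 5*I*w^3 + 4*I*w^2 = w^2*(w + 4)*(I*w + I)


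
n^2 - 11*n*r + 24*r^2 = (n - 8*r)*(n - 3*r)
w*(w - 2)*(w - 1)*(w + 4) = w^4 + w^3 - 10*w^2 + 8*w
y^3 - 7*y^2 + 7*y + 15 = (y - 5)*(y - 3)*(y + 1)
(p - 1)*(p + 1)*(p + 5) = p^3 + 5*p^2 - p - 5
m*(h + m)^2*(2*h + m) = 2*h^3*m + 5*h^2*m^2 + 4*h*m^3 + m^4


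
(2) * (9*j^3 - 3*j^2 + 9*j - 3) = 18*j^3 - 6*j^2 + 18*j - 6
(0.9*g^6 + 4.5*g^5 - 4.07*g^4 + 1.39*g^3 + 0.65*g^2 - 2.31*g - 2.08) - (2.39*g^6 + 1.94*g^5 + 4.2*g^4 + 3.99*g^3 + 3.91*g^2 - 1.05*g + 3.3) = -1.49*g^6 + 2.56*g^5 - 8.27*g^4 - 2.6*g^3 - 3.26*g^2 - 1.26*g - 5.38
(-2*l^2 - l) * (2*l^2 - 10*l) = -4*l^4 + 18*l^3 + 10*l^2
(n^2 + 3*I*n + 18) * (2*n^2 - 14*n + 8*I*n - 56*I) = 2*n^4 - 14*n^3 + 14*I*n^3 + 12*n^2 - 98*I*n^2 - 84*n + 144*I*n - 1008*I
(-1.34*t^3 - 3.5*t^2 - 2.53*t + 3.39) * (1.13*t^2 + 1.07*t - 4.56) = -1.5142*t^5 - 5.3888*t^4 - 0.493499999999999*t^3 + 17.0836*t^2 + 15.1641*t - 15.4584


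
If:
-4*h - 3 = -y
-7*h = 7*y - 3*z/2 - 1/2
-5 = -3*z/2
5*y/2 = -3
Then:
No Solution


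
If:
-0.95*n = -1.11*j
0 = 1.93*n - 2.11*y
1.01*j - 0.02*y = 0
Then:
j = 0.00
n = 0.00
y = 0.00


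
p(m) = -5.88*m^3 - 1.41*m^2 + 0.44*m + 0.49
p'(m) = -17.64*m^2 - 2.82*m + 0.44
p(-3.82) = 306.00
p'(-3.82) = -246.20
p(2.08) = -57.61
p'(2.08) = -81.74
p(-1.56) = 18.70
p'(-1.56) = -38.09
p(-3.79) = 298.68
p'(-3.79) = -242.25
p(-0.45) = 0.54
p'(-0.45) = -1.86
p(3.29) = -222.72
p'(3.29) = -199.77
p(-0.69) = 1.45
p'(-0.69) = -6.01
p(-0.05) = 0.47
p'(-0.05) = 0.54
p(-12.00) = 9952.81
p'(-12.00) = -2505.88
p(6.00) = -1317.71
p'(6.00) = -651.52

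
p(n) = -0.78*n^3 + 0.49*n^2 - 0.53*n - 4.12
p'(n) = -2.34*n^2 + 0.98*n - 0.53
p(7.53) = -313.35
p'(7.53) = -125.83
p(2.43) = -13.71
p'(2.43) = -11.97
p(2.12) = -10.47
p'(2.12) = -8.97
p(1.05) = -5.04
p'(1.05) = -2.08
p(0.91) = -4.78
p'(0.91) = -1.58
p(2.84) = -19.54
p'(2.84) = -16.62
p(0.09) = -4.16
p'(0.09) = -0.46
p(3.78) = -41.25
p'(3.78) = -30.26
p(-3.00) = 22.94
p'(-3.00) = -24.53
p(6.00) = -158.14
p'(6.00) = -78.89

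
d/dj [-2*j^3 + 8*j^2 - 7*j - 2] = -6*j^2 + 16*j - 7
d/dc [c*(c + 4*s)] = 2*c + 4*s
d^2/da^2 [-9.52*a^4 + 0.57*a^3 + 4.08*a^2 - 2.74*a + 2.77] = -114.24*a^2 + 3.42*a + 8.16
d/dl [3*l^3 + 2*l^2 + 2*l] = 9*l^2 + 4*l + 2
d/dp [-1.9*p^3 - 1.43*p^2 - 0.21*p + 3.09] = -5.7*p^2 - 2.86*p - 0.21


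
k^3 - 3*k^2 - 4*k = k*(k - 4)*(k + 1)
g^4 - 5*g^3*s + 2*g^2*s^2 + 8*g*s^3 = g*(g - 4*s)*(g - 2*s)*(g + s)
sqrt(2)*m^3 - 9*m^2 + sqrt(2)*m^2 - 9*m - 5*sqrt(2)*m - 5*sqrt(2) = (m + 1)*(m - 5*sqrt(2))*(sqrt(2)*m + 1)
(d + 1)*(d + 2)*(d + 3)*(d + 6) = d^4 + 12*d^3 + 47*d^2 + 72*d + 36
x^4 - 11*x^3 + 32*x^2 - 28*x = x*(x - 7)*(x - 2)^2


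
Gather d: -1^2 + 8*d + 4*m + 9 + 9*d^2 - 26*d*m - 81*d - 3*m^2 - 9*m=9*d^2 + d*(-26*m - 73) - 3*m^2 - 5*m + 8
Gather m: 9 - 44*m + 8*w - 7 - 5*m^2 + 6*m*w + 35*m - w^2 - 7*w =-5*m^2 + m*(6*w - 9) - w^2 + w + 2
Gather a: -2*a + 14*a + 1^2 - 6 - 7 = 12*a - 12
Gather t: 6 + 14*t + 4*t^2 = 4*t^2 + 14*t + 6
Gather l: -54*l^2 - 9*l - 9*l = -54*l^2 - 18*l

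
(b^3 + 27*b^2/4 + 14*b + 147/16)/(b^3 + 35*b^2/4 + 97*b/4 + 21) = (b^2 + 5*b + 21/4)/(b^2 + 7*b + 12)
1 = 1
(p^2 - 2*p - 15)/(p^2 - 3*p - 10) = (p + 3)/(p + 2)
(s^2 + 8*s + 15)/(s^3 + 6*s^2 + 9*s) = (s + 5)/(s*(s + 3))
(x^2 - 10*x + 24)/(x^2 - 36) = (x - 4)/(x + 6)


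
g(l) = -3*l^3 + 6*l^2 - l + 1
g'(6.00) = -253.00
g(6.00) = -437.00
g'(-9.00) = -838.00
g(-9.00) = 2683.00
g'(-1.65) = -45.30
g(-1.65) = 32.46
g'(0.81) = 2.82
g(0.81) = 2.53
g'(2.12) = -16.01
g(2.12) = -2.74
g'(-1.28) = -31.11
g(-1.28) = 18.40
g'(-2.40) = -81.64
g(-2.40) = 79.43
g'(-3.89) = -183.87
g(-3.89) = 272.27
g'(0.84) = 2.73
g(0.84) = 2.62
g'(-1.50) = -39.25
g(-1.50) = 26.12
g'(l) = -9*l^2 + 12*l - 1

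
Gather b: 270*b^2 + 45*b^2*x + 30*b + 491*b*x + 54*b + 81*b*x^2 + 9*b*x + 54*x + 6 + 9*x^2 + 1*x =b^2*(45*x + 270) + b*(81*x^2 + 500*x + 84) + 9*x^2 + 55*x + 6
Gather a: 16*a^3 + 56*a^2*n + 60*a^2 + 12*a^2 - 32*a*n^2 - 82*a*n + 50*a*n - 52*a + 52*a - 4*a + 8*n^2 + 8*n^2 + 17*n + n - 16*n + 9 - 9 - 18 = 16*a^3 + a^2*(56*n + 72) + a*(-32*n^2 - 32*n - 4) + 16*n^2 + 2*n - 18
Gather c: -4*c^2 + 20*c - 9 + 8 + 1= -4*c^2 + 20*c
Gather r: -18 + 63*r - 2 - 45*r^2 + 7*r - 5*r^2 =-50*r^2 + 70*r - 20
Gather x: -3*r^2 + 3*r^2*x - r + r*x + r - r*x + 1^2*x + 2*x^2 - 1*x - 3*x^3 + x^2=3*r^2*x - 3*r^2 - 3*x^3 + 3*x^2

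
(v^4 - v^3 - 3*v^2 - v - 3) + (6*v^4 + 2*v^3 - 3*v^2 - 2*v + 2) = 7*v^4 + v^3 - 6*v^2 - 3*v - 1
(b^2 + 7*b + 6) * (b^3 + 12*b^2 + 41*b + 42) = b^5 + 19*b^4 + 131*b^3 + 401*b^2 + 540*b + 252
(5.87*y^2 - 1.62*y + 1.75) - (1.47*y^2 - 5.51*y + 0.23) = 4.4*y^2 + 3.89*y + 1.52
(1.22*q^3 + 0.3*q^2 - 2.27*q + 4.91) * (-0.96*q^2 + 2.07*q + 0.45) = -1.1712*q^5 + 2.2374*q^4 + 3.3492*q^3 - 9.2775*q^2 + 9.1422*q + 2.2095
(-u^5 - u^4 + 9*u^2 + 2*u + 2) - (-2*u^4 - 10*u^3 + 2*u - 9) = -u^5 + u^4 + 10*u^3 + 9*u^2 + 11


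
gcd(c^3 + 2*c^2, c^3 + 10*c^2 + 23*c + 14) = c + 2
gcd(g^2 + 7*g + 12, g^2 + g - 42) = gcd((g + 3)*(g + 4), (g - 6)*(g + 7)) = 1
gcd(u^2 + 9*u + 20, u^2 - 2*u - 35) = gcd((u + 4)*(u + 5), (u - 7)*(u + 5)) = u + 5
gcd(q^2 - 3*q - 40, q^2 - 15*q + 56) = q - 8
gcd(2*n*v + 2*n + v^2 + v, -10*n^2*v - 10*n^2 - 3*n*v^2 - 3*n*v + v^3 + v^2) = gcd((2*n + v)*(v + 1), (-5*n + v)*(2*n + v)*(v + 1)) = 2*n*v + 2*n + v^2 + v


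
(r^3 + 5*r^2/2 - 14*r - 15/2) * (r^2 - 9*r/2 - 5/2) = r^5 - 2*r^4 - 111*r^3/4 + 197*r^2/4 + 275*r/4 + 75/4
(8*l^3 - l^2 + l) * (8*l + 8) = 64*l^4 + 56*l^3 + 8*l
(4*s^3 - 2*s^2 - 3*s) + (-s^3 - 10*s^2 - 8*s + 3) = 3*s^3 - 12*s^2 - 11*s + 3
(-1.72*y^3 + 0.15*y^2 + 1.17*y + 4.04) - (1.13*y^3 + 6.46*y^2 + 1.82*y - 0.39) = -2.85*y^3 - 6.31*y^2 - 0.65*y + 4.43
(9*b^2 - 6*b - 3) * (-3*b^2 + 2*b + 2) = -27*b^4 + 36*b^3 + 15*b^2 - 18*b - 6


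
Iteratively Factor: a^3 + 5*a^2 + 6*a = (a + 3)*(a^2 + 2*a) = (a + 2)*(a + 3)*(a)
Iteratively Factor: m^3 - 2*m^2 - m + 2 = (m - 2)*(m^2 - 1) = (m - 2)*(m - 1)*(m + 1)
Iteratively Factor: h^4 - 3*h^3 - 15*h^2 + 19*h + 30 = (h + 3)*(h^3 - 6*h^2 + 3*h + 10) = (h - 5)*(h + 3)*(h^2 - h - 2) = (h - 5)*(h + 1)*(h + 3)*(h - 2)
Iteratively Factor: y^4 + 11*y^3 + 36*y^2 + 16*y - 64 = (y + 4)*(y^3 + 7*y^2 + 8*y - 16) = (y - 1)*(y + 4)*(y^2 + 8*y + 16) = (y - 1)*(y + 4)^2*(y + 4)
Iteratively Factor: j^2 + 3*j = (j + 3)*(j)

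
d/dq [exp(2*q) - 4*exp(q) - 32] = 2*(exp(q) - 2)*exp(q)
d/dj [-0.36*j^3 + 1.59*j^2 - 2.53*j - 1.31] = -1.08*j^2 + 3.18*j - 2.53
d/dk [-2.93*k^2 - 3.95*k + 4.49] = -5.86*k - 3.95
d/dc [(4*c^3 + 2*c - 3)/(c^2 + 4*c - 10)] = 2*(2*c^4 + 16*c^3 - 61*c^2 + 3*c - 4)/(c^4 + 8*c^3 - 4*c^2 - 80*c + 100)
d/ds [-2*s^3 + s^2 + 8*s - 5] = -6*s^2 + 2*s + 8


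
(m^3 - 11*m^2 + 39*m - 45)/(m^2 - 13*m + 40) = (m^2 - 6*m + 9)/(m - 8)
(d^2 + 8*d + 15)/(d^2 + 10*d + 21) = (d + 5)/(d + 7)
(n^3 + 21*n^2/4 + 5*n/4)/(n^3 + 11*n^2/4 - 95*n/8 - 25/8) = 2*n/(2*n - 5)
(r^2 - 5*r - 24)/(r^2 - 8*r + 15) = (r^2 - 5*r - 24)/(r^2 - 8*r + 15)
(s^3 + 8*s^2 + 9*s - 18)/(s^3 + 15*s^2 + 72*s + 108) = (s - 1)/(s + 6)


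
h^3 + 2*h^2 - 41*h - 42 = (h - 6)*(h + 1)*(h + 7)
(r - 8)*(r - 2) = r^2 - 10*r + 16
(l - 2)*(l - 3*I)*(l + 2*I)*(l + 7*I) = l^4 - 2*l^3 + 6*I*l^3 + 13*l^2 - 12*I*l^2 - 26*l + 42*I*l - 84*I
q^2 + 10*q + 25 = (q + 5)^2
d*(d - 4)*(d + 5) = d^3 + d^2 - 20*d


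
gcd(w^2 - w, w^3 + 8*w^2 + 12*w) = w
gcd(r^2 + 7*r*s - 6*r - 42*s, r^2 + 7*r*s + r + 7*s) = r + 7*s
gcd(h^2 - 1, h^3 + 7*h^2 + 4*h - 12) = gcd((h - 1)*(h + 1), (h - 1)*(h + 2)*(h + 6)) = h - 1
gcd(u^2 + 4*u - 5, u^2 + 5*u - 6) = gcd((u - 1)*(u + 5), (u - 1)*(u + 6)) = u - 1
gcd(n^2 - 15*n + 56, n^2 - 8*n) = n - 8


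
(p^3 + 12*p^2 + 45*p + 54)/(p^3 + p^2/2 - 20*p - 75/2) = 2*(p^2 + 9*p + 18)/(2*p^2 - 5*p - 25)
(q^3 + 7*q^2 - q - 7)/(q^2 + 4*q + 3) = (q^2 + 6*q - 7)/(q + 3)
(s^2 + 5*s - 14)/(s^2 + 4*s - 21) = (s - 2)/(s - 3)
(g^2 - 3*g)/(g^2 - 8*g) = (g - 3)/(g - 8)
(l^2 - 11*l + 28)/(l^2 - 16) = (l - 7)/(l + 4)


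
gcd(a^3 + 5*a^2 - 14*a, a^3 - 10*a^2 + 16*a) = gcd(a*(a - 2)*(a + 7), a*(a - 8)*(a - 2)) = a^2 - 2*a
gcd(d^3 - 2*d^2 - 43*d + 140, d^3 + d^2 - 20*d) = d - 4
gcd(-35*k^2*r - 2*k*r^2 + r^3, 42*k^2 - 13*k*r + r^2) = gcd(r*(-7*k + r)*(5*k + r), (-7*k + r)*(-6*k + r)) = -7*k + r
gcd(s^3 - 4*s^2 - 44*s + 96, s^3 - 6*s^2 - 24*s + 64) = s^2 - 10*s + 16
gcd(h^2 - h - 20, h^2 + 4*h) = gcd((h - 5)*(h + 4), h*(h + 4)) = h + 4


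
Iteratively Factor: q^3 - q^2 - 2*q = (q - 2)*(q^2 + q) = q*(q - 2)*(q + 1)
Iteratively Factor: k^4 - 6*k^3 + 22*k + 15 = (k - 5)*(k^3 - k^2 - 5*k - 3) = (k - 5)*(k + 1)*(k^2 - 2*k - 3) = (k - 5)*(k + 1)^2*(k - 3)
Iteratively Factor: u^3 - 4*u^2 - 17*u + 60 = (u + 4)*(u^2 - 8*u + 15) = (u - 3)*(u + 4)*(u - 5)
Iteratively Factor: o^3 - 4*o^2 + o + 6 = (o - 2)*(o^2 - 2*o - 3) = (o - 3)*(o - 2)*(o + 1)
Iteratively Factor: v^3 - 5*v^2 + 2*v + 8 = (v - 2)*(v^2 - 3*v - 4) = (v - 4)*(v - 2)*(v + 1)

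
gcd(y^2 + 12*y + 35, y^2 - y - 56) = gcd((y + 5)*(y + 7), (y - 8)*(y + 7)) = y + 7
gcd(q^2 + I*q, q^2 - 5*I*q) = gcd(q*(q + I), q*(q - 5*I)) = q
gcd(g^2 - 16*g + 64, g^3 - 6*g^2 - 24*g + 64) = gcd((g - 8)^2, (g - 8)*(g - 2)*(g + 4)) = g - 8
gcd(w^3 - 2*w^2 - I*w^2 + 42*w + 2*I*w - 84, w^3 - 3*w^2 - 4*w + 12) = w - 2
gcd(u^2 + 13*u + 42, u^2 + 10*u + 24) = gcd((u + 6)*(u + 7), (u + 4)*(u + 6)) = u + 6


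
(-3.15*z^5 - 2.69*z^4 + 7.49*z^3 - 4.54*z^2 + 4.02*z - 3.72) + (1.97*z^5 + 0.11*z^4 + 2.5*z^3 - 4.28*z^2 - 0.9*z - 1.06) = -1.18*z^5 - 2.58*z^4 + 9.99*z^3 - 8.82*z^2 + 3.12*z - 4.78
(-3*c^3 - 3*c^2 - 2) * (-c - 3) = 3*c^4 + 12*c^3 + 9*c^2 + 2*c + 6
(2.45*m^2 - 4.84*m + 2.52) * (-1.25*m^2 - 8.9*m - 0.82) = -3.0625*m^4 - 15.755*m^3 + 37.917*m^2 - 18.4592*m - 2.0664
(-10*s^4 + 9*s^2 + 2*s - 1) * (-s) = 10*s^5 - 9*s^3 - 2*s^2 + s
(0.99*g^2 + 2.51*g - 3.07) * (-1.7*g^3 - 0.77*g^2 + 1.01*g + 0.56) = -1.683*g^5 - 5.0293*g^4 + 4.2862*g^3 + 5.4534*g^2 - 1.6951*g - 1.7192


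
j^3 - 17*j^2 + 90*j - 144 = (j - 8)*(j - 6)*(j - 3)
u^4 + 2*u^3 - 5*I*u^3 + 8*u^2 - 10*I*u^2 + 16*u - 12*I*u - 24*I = (u + 2)*(u - 6*I)*(u - I)*(u + 2*I)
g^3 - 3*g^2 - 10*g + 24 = (g - 4)*(g - 2)*(g + 3)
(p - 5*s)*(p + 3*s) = p^2 - 2*p*s - 15*s^2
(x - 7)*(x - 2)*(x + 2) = x^3 - 7*x^2 - 4*x + 28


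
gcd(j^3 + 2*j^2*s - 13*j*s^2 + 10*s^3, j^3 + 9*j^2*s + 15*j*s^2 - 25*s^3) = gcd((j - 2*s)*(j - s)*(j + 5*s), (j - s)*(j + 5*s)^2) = -j^2 - 4*j*s + 5*s^2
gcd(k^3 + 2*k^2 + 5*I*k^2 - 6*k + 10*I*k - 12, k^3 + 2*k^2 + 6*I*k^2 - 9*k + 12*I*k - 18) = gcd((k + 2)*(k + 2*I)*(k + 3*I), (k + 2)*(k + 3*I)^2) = k^2 + k*(2 + 3*I) + 6*I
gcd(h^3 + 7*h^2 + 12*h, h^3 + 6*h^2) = h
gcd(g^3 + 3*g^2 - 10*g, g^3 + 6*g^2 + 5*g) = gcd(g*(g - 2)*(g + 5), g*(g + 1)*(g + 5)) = g^2 + 5*g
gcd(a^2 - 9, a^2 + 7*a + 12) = a + 3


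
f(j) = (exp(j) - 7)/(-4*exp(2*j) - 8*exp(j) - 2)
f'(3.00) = 0.00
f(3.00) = -0.00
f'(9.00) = 0.00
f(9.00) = 0.00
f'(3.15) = 0.00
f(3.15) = -0.01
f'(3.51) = 0.00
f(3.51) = -0.01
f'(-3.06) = -0.50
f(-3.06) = 2.92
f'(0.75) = -0.25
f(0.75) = 0.13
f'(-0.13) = -0.62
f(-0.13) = 0.51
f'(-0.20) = -0.66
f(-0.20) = 0.55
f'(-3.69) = -0.31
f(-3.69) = 3.17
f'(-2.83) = -0.59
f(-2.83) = 2.79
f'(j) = (exp(j) - 7)*(8*exp(2*j) + 8*exp(j))/(-4*exp(2*j) - 8*exp(j) - 2)^2 + exp(j)/(-4*exp(2*j) - 8*exp(j) - 2)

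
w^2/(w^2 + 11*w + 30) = w^2/(w^2 + 11*w + 30)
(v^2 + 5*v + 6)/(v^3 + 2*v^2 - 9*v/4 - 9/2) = 4*(v + 3)/(4*v^2 - 9)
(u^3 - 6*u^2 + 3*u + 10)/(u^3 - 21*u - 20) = (u - 2)/(u + 4)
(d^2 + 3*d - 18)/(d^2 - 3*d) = (d + 6)/d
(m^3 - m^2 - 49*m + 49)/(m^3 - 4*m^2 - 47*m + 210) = (m^2 - 8*m + 7)/(m^2 - 11*m + 30)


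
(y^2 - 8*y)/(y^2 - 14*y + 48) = y/(y - 6)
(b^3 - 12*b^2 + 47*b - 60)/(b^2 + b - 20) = (b^2 - 8*b + 15)/(b + 5)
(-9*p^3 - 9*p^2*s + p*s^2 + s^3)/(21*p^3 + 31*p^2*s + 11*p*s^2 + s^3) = (-3*p + s)/(7*p + s)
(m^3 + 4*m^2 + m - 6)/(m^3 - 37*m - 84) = (m^2 + m - 2)/(m^2 - 3*m - 28)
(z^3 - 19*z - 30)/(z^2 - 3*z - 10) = z + 3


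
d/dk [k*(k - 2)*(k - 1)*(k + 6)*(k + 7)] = 5*k^4 + 40*k^3 + 15*k^2 - 200*k + 84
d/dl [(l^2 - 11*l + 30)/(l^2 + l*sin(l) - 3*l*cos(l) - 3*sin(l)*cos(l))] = ((2*l - 11)*(l^2 + l*sin(l) - 3*l*cos(l) - 3*sin(2*l)/2) + (-l^2 + 11*l - 30)*(3*l*sin(l) + l*cos(l) + 2*l + sin(l) - 3*cos(l) - 3*cos(2*l)))/((l + sin(l))^2*(l - 3*cos(l))^2)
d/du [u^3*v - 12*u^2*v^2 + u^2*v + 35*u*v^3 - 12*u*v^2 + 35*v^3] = v*(3*u^2 - 24*u*v + 2*u + 35*v^2 - 12*v)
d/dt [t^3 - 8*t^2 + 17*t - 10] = 3*t^2 - 16*t + 17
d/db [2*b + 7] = 2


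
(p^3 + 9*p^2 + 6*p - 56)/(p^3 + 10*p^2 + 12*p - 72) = (p^2 + 11*p + 28)/(p^2 + 12*p + 36)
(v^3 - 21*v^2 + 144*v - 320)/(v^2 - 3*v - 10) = (v^2 - 16*v + 64)/(v + 2)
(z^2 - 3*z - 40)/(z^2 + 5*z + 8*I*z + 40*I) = (z - 8)/(z + 8*I)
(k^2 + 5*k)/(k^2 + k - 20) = k/(k - 4)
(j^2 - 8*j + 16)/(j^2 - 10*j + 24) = (j - 4)/(j - 6)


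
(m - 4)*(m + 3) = m^2 - m - 12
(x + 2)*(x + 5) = x^2 + 7*x + 10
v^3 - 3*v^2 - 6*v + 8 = (v - 4)*(v - 1)*(v + 2)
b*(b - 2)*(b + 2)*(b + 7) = b^4 + 7*b^3 - 4*b^2 - 28*b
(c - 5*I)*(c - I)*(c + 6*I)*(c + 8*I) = c^4 + 8*I*c^3 + 31*c^2 + 218*I*c + 240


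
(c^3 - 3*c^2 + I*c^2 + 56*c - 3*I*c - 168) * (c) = c^4 - 3*c^3 + I*c^3 + 56*c^2 - 3*I*c^2 - 168*c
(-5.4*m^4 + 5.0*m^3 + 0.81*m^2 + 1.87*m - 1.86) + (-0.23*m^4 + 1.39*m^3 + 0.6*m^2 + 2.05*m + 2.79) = -5.63*m^4 + 6.39*m^3 + 1.41*m^2 + 3.92*m + 0.93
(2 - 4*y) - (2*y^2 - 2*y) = -2*y^2 - 2*y + 2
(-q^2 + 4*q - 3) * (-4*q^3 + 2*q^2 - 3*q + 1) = 4*q^5 - 18*q^4 + 23*q^3 - 19*q^2 + 13*q - 3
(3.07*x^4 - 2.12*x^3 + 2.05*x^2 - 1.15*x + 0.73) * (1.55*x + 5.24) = 4.7585*x^5 + 12.8008*x^4 - 7.9313*x^3 + 8.9595*x^2 - 4.8945*x + 3.8252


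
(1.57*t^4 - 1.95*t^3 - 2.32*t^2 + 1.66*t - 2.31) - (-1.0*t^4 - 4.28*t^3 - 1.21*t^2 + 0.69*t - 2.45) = 2.57*t^4 + 2.33*t^3 - 1.11*t^2 + 0.97*t + 0.14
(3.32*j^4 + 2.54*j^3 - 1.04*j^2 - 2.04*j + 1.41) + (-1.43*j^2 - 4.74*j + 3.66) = 3.32*j^4 + 2.54*j^3 - 2.47*j^2 - 6.78*j + 5.07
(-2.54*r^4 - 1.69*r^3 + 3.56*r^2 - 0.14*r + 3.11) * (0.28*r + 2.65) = -0.7112*r^5 - 7.2042*r^4 - 3.4817*r^3 + 9.3948*r^2 + 0.4998*r + 8.2415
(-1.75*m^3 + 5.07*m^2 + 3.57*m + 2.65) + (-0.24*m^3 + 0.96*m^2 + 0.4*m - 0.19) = -1.99*m^3 + 6.03*m^2 + 3.97*m + 2.46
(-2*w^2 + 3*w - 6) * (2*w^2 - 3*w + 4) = -4*w^4 + 12*w^3 - 29*w^2 + 30*w - 24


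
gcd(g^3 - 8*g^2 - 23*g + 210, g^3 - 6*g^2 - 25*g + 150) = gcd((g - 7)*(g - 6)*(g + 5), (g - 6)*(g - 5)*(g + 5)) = g^2 - g - 30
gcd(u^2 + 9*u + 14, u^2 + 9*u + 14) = u^2 + 9*u + 14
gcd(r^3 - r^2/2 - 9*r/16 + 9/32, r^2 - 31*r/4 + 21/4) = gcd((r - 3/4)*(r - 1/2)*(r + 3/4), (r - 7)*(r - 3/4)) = r - 3/4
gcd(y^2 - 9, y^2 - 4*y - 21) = y + 3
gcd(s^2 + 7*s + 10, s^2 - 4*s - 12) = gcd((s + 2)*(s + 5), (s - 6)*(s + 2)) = s + 2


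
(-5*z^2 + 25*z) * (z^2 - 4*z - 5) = -5*z^4 + 45*z^3 - 75*z^2 - 125*z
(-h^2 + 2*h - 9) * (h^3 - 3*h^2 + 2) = -h^5 + 5*h^4 - 15*h^3 + 25*h^2 + 4*h - 18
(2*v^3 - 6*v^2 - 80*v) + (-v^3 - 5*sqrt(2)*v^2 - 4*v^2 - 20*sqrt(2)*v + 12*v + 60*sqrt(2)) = v^3 - 10*v^2 - 5*sqrt(2)*v^2 - 68*v - 20*sqrt(2)*v + 60*sqrt(2)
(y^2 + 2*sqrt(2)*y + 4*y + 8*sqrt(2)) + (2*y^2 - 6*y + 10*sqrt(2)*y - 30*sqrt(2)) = 3*y^2 - 2*y + 12*sqrt(2)*y - 22*sqrt(2)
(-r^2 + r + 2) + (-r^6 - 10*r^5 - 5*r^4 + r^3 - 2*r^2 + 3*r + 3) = -r^6 - 10*r^5 - 5*r^4 + r^3 - 3*r^2 + 4*r + 5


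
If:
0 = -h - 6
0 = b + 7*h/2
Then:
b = 21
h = -6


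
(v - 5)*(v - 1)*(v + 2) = v^3 - 4*v^2 - 7*v + 10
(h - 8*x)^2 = h^2 - 16*h*x + 64*x^2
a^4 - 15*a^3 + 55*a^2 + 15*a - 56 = (a - 8)*(a - 7)*(a - 1)*(a + 1)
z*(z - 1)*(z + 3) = z^3 + 2*z^2 - 3*z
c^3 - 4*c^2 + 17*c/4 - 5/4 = (c - 5/2)*(c - 1)*(c - 1/2)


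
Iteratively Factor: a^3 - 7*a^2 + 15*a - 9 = (a - 1)*(a^2 - 6*a + 9) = (a - 3)*(a - 1)*(a - 3)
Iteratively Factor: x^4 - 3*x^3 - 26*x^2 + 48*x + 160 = (x - 4)*(x^3 + x^2 - 22*x - 40) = (x - 5)*(x - 4)*(x^2 + 6*x + 8) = (x - 5)*(x - 4)*(x + 2)*(x + 4)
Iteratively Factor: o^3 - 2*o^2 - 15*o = (o)*(o^2 - 2*o - 15) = o*(o - 5)*(o + 3)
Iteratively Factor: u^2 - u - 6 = (u - 3)*(u + 2)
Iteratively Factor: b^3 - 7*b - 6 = (b + 2)*(b^2 - 2*b - 3) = (b - 3)*(b + 2)*(b + 1)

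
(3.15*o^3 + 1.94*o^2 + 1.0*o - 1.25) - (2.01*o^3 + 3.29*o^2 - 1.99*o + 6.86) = 1.14*o^3 - 1.35*o^2 + 2.99*o - 8.11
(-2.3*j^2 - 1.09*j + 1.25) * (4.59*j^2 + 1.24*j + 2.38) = -10.557*j^4 - 7.8551*j^3 - 1.0881*j^2 - 1.0442*j + 2.975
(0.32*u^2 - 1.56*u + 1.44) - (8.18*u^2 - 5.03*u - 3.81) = -7.86*u^2 + 3.47*u + 5.25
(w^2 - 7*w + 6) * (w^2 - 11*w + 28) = w^4 - 18*w^3 + 111*w^2 - 262*w + 168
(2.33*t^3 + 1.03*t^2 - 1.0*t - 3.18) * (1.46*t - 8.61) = 3.4018*t^4 - 18.5575*t^3 - 10.3283*t^2 + 3.9672*t + 27.3798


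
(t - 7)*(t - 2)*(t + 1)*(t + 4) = t^4 - 4*t^3 - 27*t^2 + 34*t + 56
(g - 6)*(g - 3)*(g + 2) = g^3 - 7*g^2 + 36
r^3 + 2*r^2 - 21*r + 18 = (r - 3)*(r - 1)*(r + 6)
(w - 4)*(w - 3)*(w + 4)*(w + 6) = w^4 + 3*w^3 - 34*w^2 - 48*w + 288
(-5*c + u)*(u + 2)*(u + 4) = -5*c*u^2 - 30*c*u - 40*c + u^3 + 6*u^2 + 8*u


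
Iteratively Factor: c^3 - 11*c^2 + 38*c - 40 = (c - 4)*(c^2 - 7*c + 10) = (c - 5)*(c - 4)*(c - 2)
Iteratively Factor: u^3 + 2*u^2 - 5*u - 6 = (u + 1)*(u^2 + u - 6) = (u - 2)*(u + 1)*(u + 3)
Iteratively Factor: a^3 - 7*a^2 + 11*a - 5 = (a - 1)*(a^2 - 6*a + 5) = (a - 1)^2*(a - 5)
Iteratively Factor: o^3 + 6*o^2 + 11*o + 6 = (o + 2)*(o^2 + 4*o + 3) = (o + 1)*(o + 2)*(o + 3)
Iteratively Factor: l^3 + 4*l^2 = (l)*(l^2 + 4*l) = l*(l + 4)*(l)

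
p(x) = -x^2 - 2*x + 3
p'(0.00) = -2.00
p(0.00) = 3.00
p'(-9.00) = 16.00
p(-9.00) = -60.00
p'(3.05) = -8.10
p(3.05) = -12.40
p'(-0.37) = -1.26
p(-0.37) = 3.60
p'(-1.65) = 1.30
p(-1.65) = 3.58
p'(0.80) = -3.60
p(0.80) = 0.76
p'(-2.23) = 2.46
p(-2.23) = 2.49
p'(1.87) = -5.74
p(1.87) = -4.24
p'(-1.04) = 0.08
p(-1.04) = 4.00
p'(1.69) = -5.38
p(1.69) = -3.24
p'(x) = -2*x - 2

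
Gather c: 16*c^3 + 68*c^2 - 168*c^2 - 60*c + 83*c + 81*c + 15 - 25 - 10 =16*c^3 - 100*c^2 + 104*c - 20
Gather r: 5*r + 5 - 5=5*r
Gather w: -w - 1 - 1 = -w - 2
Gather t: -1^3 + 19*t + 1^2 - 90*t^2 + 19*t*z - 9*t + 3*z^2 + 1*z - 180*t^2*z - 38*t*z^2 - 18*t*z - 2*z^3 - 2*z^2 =t^2*(-180*z - 90) + t*(-38*z^2 + z + 10) - 2*z^3 + z^2 + z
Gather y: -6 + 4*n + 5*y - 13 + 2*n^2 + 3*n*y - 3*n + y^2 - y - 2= 2*n^2 + n + y^2 + y*(3*n + 4) - 21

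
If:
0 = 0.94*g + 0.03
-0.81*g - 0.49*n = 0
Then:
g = -0.03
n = 0.05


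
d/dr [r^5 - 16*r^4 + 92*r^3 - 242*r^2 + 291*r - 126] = 5*r^4 - 64*r^3 + 276*r^2 - 484*r + 291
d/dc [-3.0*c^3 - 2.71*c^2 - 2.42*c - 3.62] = -9.0*c^2 - 5.42*c - 2.42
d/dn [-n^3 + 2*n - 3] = 2 - 3*n^2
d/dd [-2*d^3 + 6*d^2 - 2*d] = -6*d^2 + 12*d - 2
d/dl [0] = 0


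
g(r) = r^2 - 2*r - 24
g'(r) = 2*r - 2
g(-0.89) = -21.43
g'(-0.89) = -3.78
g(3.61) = -18.19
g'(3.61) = 5.22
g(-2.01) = -15.94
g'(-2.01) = -6.02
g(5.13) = -7.94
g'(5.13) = 8.26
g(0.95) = -25.00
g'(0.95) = -0.10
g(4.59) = -12.11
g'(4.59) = 7.18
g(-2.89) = -9.87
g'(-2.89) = -7.78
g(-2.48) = -12.89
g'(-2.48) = -6.96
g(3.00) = -21.00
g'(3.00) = 4.00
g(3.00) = -21.00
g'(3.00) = 4.00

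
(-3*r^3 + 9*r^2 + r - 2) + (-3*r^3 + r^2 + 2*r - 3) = -6*r^3 + 10*r^2 + 3*r - 5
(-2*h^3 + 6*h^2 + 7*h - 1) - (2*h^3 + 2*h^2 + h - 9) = -4*h^3 + 4*h^2 + 6*h + 8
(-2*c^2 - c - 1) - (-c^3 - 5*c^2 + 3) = c^3 + 3*c^2 - c - 4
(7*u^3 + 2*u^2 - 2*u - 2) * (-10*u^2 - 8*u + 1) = -70*u^5 - 76*u^4 + 11*u^3 + 38*u^2 + 14*u - 2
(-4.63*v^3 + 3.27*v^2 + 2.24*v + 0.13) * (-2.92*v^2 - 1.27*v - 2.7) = 13.5196*v^5 - 3.6683*v^4 + 1.8073*v^3 - 12.0534*v^2 - 6.2131*v - 0.351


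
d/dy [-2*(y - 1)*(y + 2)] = -4*y - 2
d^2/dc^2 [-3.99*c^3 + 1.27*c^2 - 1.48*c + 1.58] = 2.54 - 23.94*c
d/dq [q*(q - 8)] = 2*q - 8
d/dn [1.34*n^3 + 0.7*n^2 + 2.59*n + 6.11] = 4.02*n^2 + 1.4*n + 2.59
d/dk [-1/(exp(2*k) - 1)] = 1/(2*sinh(k)^2)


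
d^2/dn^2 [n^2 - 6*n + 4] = 2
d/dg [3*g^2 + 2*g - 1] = 6*g + 2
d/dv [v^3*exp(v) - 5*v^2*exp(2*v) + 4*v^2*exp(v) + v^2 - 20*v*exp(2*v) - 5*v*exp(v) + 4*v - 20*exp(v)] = v^3*exp(v) - 10*v^2*exp(2*v) + 7*v^2*exp(v) - 50*v*exp(2*v) + 3*v*exp(v) + 2*v - 20*exp(2*v) - 25*exp(v) + 4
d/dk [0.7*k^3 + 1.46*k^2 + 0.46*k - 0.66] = 2.1*k^2 + 2.92*k + 0.46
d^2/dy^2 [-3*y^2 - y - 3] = -6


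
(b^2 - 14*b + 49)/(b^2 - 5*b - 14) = (b - 7)/(b + 2)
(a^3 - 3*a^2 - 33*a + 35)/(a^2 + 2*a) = (a^3 - 3*a^2 - 33*a + 35)/(a*(a + 2))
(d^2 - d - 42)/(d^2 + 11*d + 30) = (d - 7)/(d + 5)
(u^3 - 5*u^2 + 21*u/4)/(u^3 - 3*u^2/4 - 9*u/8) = 2*(2*u - 7)/(4*u + 3)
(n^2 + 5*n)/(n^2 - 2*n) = (n + 5)/(n - 2)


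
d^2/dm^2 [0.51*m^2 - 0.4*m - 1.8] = 1.02000000000000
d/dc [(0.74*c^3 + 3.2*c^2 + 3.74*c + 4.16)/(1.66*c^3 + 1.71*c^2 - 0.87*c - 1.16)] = (-4.0466*c^4 - 13.7044*c^3 - 32.4714*c^2 - 21.6512*c - 0.7192)/(2.7556*c^6 + 5.6772*c^5 + 0.0356999999999998*c^4 - 6.8266*c^3 - 3.2103*c^2 + 2.0184*c + 1.3456)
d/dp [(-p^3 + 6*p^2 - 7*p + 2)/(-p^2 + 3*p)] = (p^4 - 6*p^3 + 11*p^2 + 4*p - 6)/(p^2*(p^2 - 6*p + 9))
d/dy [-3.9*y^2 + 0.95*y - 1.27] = 0.95 - 7.8*y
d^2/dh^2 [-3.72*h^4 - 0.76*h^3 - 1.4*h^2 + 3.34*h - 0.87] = -44.64*h^2 - 4.56*h - 2.8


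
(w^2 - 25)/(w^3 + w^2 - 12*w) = (w^2 - 25)/(w*(w^2 + w - 12))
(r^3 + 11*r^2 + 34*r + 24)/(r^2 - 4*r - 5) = (r^2 + 10*r + 24)/(r - 5)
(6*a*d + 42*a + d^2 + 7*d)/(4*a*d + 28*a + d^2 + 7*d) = (6*a + d)/(4*a + d)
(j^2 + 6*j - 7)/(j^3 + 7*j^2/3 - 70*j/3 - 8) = 3*(j^2 + 6*j - 7)/(3*j^3 + 7*j^2 - 70*j - 24)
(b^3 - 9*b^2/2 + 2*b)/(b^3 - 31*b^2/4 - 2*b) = 2*(-2*b^2 + 9*b - 4)/(-4*b^2 + 31*b + 8)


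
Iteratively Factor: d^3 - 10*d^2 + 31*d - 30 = (d - 5)*(d^2 - 5*d + 6) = (d - 5)*(d - 3)*(d - 2)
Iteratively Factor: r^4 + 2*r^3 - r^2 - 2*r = (r + 1)*(r^3 + r^2 - 2*r) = (r + 1)*(r + 2)*(r^2 - r) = r*(r + 1)*(r + 2)*(r - 1)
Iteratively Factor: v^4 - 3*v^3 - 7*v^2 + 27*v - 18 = (v - 3)*(v^3 - 7*v + 6) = (v - 3)*(v - 1)*(v^2 + v - 6) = (v - 3)*(v - 2)*(v - 1)*(v + 3)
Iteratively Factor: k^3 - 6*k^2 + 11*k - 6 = (k - 3)*(k^2 - 3*k + 2) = (k - 3)*(k - 2)*(k - 1)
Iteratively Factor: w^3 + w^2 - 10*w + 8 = (w - 1)*(w^2 + 2*w - 8) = (w - 2)*(w - 1)*(w + 4)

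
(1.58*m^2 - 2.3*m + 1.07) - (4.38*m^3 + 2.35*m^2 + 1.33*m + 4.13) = -4.38*m^3 - 0.77*m^2 - 3.63*m - 3.06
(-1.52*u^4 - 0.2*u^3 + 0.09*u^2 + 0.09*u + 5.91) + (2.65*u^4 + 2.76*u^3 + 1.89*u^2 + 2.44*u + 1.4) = 1.13*u^4 + 2.56*u^3 + 1.98*u^2 + 2.53*u + 7.31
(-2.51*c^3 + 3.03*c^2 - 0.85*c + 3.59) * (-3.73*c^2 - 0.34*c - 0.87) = 9.3623*c^5 - 10.4485*c^4 + 4.324*c^3 - 15.7378*c^2 - 0.4811*c - 3.1233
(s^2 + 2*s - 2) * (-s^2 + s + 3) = -s^4 - s^3 + 7*s^2 + 4*s - 6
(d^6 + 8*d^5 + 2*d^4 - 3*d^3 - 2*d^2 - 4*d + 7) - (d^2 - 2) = d^6 + 8*d^5 + 2*d^4 - 3*d^3 - 3*d^2 - 4*d + 9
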